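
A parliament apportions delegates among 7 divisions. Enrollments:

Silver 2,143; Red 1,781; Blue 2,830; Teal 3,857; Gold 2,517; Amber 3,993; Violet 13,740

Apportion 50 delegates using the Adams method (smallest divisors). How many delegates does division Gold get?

Standard divisor 30861/50 ≈ 617.22; standard quotas: Silver 3.472, Red 2.886, Blue 4.585, Teal 6.249, Gold 4.078, Amber 6.469, Violet 22.261.
Rounding up gives 4, 3, 5, 7, 5, 7, 23 = 54 seats, so the divisor must be adjusted.
With modified divisor 660: modified quotas Silver 3.247, Red 2.698, Blue 4.288, Teal 5.844, Gold 3.814, Amber 6.050, Violet 20.818.
Rounding up: Silver 4, Red 3, Blue 5, Teal 6, Gold 4, Amber 7, Violet 21 (total 50).
Gold receives 4.

4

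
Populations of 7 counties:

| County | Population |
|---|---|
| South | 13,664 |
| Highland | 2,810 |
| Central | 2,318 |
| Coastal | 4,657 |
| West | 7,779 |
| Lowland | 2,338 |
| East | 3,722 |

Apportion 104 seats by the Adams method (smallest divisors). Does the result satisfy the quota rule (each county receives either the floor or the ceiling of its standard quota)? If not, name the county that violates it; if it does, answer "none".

Standard quotas: South 38.110, Highland 7.837, Central 6.465, Coastal 12.989, West 21.696, Lowland 6.521, East 10.381.
Adams allocation: South 37, Highland 8, Central 7, Coastal 13, West 21, Lowland 7, East 11.
South has quota 38.110 (lower 38, upper 39) but receives 37 — outside the quota interval.

South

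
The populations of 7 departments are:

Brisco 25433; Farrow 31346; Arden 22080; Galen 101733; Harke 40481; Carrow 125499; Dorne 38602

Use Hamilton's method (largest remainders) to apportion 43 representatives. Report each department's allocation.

Standard divisor: 385174 ÷ 43 ≈ 8957.535.
Standard quotas: Brisco 2.8393, Farrow 3.4994, Arden 2.4650, Galen 11.3573, Harke 4.5192, Carrow 14.0104, Dorne 4.3094.
Lower quotas: Brisco 2, Farrow 3, Arden 2, Galen 11, Harke 4, Carrow 14, Dorne 4 (sum 40, leaving 3 seats).
Remainders in descending order: Brisco 0.8393, Harke 0.5192, Farrow 0.4994, Arden 0.4650, Galen 0.3573, Dorne 0.3094, Carrow 0.0104.
The surplus seats go to Brisco, Harke, Farrow.

Brisco=3; Farrow=4; Arden=2; Galen=11; Harke=5; Carrow=14; Dorne=4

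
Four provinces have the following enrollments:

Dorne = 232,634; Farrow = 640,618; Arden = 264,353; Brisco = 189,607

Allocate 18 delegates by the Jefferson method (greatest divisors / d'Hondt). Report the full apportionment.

Dorne: 3, Farrow: 9, Arden: 4, Brisco: 2

Standard divisor 1327212/18 ≈ 73734; standard quotas: Dorne 3.155, Farrow 8.688, Arden 3.585, Brisco 2.572.
Rounding down gives 3, 8, 3, 2 = 16 seats, so the divisor must be adjusted.
With modified divisor 65100: modified quotas Dorne 3.573, Farrow 9.841, Arden 4.061, Brisco 2.913.
Rounding down: Dorne 3, Farrow 9, Arden 4, Brisco 2 (total 18).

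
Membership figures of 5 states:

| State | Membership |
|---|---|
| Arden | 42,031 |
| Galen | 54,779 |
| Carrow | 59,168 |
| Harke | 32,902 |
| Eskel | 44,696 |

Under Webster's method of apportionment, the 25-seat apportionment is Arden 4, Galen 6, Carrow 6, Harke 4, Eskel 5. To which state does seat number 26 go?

Arden

Priority for the next seat is population ÷ (current seats + 0.5).
Priorities: Arden 9340.222, Galen 8427.538, Carrow 9102.769, Harke 7311.556, Eskel 8126.545.
Highest priority: Arden.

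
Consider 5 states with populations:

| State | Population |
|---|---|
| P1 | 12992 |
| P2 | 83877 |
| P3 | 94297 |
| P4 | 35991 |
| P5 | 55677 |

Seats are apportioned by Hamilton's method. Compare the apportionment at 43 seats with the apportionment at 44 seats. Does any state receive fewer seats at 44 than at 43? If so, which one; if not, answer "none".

P4

At 43 seats: P1 2, P2 13, P3 14, P4 6, P5 8.
At 44 seats: P1 2, P2 13, P3 15, P4 5, P5 9.
P4 drops from 6 to 5.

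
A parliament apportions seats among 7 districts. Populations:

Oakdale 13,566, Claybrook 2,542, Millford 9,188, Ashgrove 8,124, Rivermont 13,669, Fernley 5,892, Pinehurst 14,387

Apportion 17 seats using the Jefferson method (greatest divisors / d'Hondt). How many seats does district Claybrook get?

0

Standard divisor 67368/17 ≈ 3962.824; standard quotas: Oakdale 3.423, Claybrook 0.641, Millford 2.319, Ashgrove 2.050, Rivermont 3.449, Fernley 1.487, Pinehurst 3.630.
Rounding down gives 3, 0, 2, 2, 3, 1, 3 = 14 seats, so the divisor must be adjusted.
With modified divisor 3200: modified quotas Oakdale 4.239, Claybrook 0.794, Millford 2.871, Ashgrove 2.539, Rivermont 4.272, Fernley 1.841, Pinehurst 4.496.
Rounding down: Oakdale 4, Claybrook 0, Millford 2, Ashgrove 2, Rivermont 4, Fernley 1, Pinehurst 4 (total 17).
Claybrook receives 0.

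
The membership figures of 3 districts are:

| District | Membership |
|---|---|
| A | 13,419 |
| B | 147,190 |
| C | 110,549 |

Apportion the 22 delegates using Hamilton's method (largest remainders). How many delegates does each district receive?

Total 271158; standard divisor 271158/22 ≈ 12325.364.
Standard quotas: A 1.0887, B 11.9420, C 8.9692.
Lower quotas: A 1, B 11, C 8 (sum 20, leaving 2 seats).
Remainders in descending order: C 0.9692, B 0.9420, A 0.0887.
The surplus seats go to C, B.

A=1, B=12, C=9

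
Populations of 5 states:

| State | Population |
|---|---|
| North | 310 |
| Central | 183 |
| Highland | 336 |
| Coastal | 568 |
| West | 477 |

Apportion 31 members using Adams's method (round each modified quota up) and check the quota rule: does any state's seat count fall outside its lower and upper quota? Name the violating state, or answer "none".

none

Standard quotas: North 5.128, Central 3.027, Highland 5.558, Coastal 9.396, West 7.891.
Adams allocation: North 5, Central 3, Highland 6, Coastal 9, West 8.
Every allocation lies between the lower and upper quota.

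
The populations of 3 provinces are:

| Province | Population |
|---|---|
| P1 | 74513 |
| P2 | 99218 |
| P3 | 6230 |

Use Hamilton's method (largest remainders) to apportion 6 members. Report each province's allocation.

P1=3; P2=3; P3=0

Total 179961; standard divisor 179961/6 ≈ 29993.5.
Standard quotas: P1 2.4843, P2 3.3080, P3 0.2077.
Lower quotas: P1 2, P2 3, P3 0 (sum 5, leaving 1 seat).
Remainders in descending order: P1 0.4843, P2 0.3080, P3 0.2077.
Largest remainder: P1 receives the extra seat.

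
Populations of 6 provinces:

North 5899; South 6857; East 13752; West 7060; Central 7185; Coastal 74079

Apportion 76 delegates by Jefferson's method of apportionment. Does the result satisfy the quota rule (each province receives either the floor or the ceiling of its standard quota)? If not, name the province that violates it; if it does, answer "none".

Coastal

Standard quotas: North 3.904, South 4.538, East 9.102, West 4.673, Central 4.755, Coastal 49.028.
Jefferson allocation: North 4, South 4, East 9, West 4, Central 4, Coastal 51.
Coastal has quota 49.028 (lower 49, upper 50) but receives 51 — outside the quota interval.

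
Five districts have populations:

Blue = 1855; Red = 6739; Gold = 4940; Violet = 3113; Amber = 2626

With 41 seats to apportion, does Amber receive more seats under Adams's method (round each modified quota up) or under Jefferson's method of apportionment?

Adams

Adams: Blue 4, Red 14, Gold 10, Violet 7, Amber 6.
Jefferson: Blue 4, Red 15, Gold 11, Violet 6, Amber 5.
Amber gets 6 under Adams and 5 under Jefferson.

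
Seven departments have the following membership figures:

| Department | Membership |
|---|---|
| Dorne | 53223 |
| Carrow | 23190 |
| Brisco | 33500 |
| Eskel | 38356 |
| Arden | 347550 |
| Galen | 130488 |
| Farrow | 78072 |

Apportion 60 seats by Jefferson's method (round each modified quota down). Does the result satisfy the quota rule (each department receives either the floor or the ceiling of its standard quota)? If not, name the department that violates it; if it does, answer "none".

Arden

Standard quotas: Dorne 4.534, Carrow 1.975, Brisco 2.854, Eskel 3.267, Arden 29.605, Galen 11.115, Farrow 6.650.
Jefferson allocation: Dorne 4, Carrow 2, Brisco 3, Eskel 3, Arden 31, Galen 11, Farrow 6.
Arden has quota 29.605 (lower 29, upper 30) but receives 31 — outside the quota interval.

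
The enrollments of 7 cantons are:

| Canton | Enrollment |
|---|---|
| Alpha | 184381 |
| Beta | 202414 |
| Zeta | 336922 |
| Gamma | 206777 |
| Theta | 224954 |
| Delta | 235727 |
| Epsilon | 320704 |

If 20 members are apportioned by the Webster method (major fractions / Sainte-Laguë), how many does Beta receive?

Standard divisor 1711879/20 ≈ 85593.95; standard quotas: Alpha 2.154, Beta 2.365, Zeta 3.936, Gamma 2.416, Theta 2.628, Delta 2.754, Epsilon 3.747.
Rounding to the nearest integer gives Alpha 2, Beta 2, Zeta 4, Gamma 2, Theta 3, Delta 3, Epsilon 4 — total 20, matching the house size, so no adjustment is needed.
Beta receives 2.

2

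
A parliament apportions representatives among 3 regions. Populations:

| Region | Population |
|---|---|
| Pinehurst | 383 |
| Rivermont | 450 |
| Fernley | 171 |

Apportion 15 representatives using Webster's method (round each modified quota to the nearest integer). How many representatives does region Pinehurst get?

6

Standard divisor 1004/15 ≈ 66.933; standard quotas: Pinehurst 5.722, Rivermont 6.723, Fernley 2.555.
Rounding to the nearest integer gives 6, 7, 3 = 16 seats, so the divisor must be adjusted.
With modified divisor 69: modified quotas Pinehurst 5.551, Rivermont 6.522, Fernley 2.478.
Rounding to the nearest integer: Pinehurst 6, Rivermont 7, Fernley 2 (total 15).
Pinehurst receives 6.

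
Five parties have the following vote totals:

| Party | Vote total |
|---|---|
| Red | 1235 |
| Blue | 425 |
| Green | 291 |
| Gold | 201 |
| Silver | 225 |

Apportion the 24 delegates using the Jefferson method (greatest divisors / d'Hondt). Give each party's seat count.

Red: 13; Blue: 4; Green: 3; Gold: 2; Silver: 2

Standard divisor 2377/24 ≈ 99.042; standard quotas: Red 12.469, Blue 4.291, Green 2.938, Gold 2.029, Silver 2.272.
Rounding down gives 12, 4, 2, 2, 2 = 22 seats, so the divisor must be adjusted.
With modified divisor 90: modified quotas Red 13.722, Blue 4.722, Green 3.233, Gold 2.233, Silver 2.500.
Rounding down: Red 13, Blue 4, Green 3, Gold 2, Silver 2 (total 24).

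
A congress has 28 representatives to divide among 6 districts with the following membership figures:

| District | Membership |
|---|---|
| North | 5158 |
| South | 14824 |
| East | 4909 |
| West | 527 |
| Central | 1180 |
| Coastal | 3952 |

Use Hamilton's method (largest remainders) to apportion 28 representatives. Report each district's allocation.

North: 5, South: 14, East: 4, West: 0, Central: 1, Coastal: 4

Total 30550; standard divisor 30550/28 ≈ 1091.071.
Standard quotas: North 4.7275, South 13.5866, East 4.4992, West 0.4830, Central 1.0815, Coastal 3.6221.
Lower quotas: North 4, South 13, East 4, West 0, Central 1, Coastal 3 (sum 25, leaving 3 seats).
Remainders in descending order: North 0.7275, Coastal 0.6221, South 0.5866, East 0.4992, West 0.4830, Central 0.0815.
The surplus seats go to North, Coastal, South.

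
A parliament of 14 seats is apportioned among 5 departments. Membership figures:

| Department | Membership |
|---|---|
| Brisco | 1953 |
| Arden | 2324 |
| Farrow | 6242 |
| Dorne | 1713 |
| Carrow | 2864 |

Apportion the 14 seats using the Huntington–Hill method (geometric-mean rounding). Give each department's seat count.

Brisco 2, Arden 2, Farrow 5, Dorne 2, Carrow 3

With divisor 1154: modified quotas Brisco 1.692, Arden 2.014, Farrow 5.409, Dorne 1.484, Carrow 2.482.
Geometric-mean thresholds: Brisco √(1·2)=1.414, Arden √(2·3)=2.449, Farrow √(5·6)=5.477, Dorne √(1·2)=1.414, Carrow √(2·3)=2.449.
Each quota rounded against its threshold gives Brisco 2, Arden 2, Farrow 5, Dorne 2, Carrow 3 (total 14).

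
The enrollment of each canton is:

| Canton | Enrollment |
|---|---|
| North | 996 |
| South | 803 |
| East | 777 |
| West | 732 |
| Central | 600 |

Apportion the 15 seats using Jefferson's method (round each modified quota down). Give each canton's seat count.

North: 4; South: 3; East: 3; West: 3; Central: 2

Standard divisor 3908/15 ≈ 260.533; standard quotas: North 3.823, South 3.082, East 2.982, West 2.810, Central 2.303.
Rounding down gives 3, 3, 2, 2, 2 = 12 seats, so the divisor must be adjusted.
With modified divisor 220: modified quotas North 4.527, South 3.650, East 3.532, West 3.327, Central 2.727.
Rounding down: North 4, South 3, East 3, West 3, Central 2 (total 15).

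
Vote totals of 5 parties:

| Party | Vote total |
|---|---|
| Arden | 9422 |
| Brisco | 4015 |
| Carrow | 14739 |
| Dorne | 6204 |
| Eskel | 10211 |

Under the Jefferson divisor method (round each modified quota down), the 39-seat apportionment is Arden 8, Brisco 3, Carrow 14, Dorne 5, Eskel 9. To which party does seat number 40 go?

Priority for the next seat is population ÷ (current seats + 1).
Priorities: Arden 1046.889, Brisco 1003.750, Carrow 982.600, Dorne 1034.000, Eskel 1021.100.
Highest priority: Arden.

Arden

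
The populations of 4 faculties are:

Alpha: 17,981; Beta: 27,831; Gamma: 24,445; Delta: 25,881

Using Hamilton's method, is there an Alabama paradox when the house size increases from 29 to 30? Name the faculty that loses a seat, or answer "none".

At 29 seats: Alpha 6, Beta 8, Gamma 7, Delta 8.
At 30 seats: Alpha 5, Beta 9, Gamma 8, Delta 8.
Alpha drops from 6 to 5.

Alpha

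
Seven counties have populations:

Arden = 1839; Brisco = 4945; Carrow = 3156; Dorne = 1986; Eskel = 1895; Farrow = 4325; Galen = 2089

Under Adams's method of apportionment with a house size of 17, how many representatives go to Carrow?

Standard divisor 20235/17 ≈ 1190.294; standard quotas: Arden 1.545, Brisco 4.154, Carrow 2.651, Dorne 1.668, Eskel 1.592, Farrow 3.634, Galen 1.755.
Rounding up gives 2, 5, 3, 2, 2, 4, 2 = 20 seats, so the divisor must be adjusted.
With modified divisor 1600: modified quotas Arden 1.149, Brisco 3.091, Carrow 1.972, Dorne 1.241, Eskel 1.184, Farrow 2.703, Galen 1.306.
Rounding up: Arden 2, Brisco 4, Carrow 2, Dorne 2, Eskel 2, Farrow 3, Galen 2 (total 17).
Carrow receives 2.

2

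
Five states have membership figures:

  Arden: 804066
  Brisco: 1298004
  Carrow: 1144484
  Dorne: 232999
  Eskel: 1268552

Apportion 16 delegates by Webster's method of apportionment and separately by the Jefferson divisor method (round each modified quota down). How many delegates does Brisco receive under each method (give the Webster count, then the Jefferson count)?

Webster: Arden 3, Brisco 4, Carrow 4, Dorne 1, Eskel 4.
Jefferson: Arden 3, Brisco 5, Carrow 4, Dorne 0, Eskel 4.
Brisco gets 4 under Webster and 5 under Jefferson.

4 and 5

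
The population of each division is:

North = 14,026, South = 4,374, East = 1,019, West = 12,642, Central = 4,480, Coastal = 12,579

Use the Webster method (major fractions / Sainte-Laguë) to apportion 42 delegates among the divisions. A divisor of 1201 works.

With modified divisor 1201: modified quotas North 11.679, South 3.642, East 0.848, West 10.526, Central 3.730, Coastal 10.474.
Rounding to the nearest integer: North 12, South 4, East 1, West 11, Central 4, Coastal 10 (total 42).

North 12, South 4, East 1, West 11, Central 4, Coastal 10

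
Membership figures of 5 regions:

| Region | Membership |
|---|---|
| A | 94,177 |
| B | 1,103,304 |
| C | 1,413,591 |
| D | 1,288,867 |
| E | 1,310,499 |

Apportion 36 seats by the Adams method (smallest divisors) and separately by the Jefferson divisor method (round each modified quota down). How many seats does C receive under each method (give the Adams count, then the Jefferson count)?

Adams: A 1, B 8, C 9, D 9, E 9.
Jefferson: A 0, B 8, C 10, D 9, E 9.
C gets 9 under Adams and 10 under Jefferson.

9 and 10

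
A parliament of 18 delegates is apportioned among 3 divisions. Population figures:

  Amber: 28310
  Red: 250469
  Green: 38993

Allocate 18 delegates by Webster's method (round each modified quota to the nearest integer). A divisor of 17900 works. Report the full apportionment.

Amber 2; Red 14; Green 2

With modified divisor 17900: modified quotas Amber 1.582, Red 13.993, Green 2.178.
Rounding to the nearest integer: Amber 2, Red 14, Green 2 (total 18).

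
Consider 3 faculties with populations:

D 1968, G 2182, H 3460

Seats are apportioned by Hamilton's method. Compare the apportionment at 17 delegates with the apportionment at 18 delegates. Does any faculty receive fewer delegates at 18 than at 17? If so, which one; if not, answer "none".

none

At 17 seats: D 4, G 5, H 8.
At 18 seats: D 5, G 5, H 8.
No faculty's allocation decreased.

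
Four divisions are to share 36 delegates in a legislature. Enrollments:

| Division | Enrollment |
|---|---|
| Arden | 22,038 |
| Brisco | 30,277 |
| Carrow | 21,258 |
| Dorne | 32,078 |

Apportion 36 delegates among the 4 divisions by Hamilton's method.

The standard divisor is 105651/36 ≈ 2934.75.
Standard quotas: Arden 7.5093, Brisco 10.3167, Carrow 7.2435, Dorne 10.9304.
Lower quotas: Arden 7, Brisco 10, Carrow 7, Dorne 10 (sum 34, leaving 2 seats).
Remainders in descending order: Dorne 0.9304, Arden 0.5093, Brisco 0.3167, Carrow 0.2435.
Largest remainders: Dorne, Arden receive the extra seats.

Arden: 8; Brisco: 10; Carrow: 7; Dorne: 11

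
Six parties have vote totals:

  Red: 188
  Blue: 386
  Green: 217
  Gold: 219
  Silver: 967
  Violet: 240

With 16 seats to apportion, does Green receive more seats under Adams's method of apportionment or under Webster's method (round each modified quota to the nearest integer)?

Adams: Red 1, Blue 3, Green 2, Gold 2, Silver 6, Violet 2.
Webster: Red 1, Blue 3, Green 1, Gold 2, Silver 7, Violet 2.
Green gets 2 under Adams and 1 under Webster.

Adams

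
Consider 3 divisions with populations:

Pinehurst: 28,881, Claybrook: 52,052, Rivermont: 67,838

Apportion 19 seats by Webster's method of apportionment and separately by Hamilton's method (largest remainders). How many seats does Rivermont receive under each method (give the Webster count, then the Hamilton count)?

8 and 9

Webster: Pinehurst 4, Claybrook 7, Rivermont 8.
Hamilton: Pinehurst 4, Claybrook 6, Rivermont 9.
Rivermont gets 8 under Webster and 9 under Hamilton.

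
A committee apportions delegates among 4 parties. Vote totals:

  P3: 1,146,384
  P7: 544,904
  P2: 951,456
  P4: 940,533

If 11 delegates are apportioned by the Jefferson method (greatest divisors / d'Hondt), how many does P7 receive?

Standard divisor 3583277/11 ≈ 325752.455; standard quotas: P3 3.519, P7 1.673, P2 2.921, P4 2.887.
Rounding down gives 3, 1, 2, 2 = 8 seats, so the divisor must be adjusted.
With modified divisor 279500: modified quotas P3 4.102, P7 1.950, P2 3.404, P4 3.365.
Rounding down: P3 4, P7 1, P2 3, P4 3 (total 11).
P7 receives 1.

1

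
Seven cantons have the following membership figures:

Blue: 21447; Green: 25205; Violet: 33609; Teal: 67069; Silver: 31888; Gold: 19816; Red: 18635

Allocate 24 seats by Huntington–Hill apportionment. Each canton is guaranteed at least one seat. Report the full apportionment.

With divisor 9084: modified quotas Blue 2.361, Green 2.775, Violet 3.700, Teal 7.383, Silver 3.510, Gold 2.181, Red 2.051.
Geometric-mean thresholds: Blue √(2·3)=2.449, Green √(2·3)=2.449, Violet √(3·4)=3.464, Teal √(7·8)=7.483, Silver √(3·4)=3.464, Gold √(2·3)=2.449, Red √(2·3)=2.449.
Each quota rounded against its threshold gives Blue 2, Green 3, Violet 4, Teal 7, Silver 4, Gold 2, Red 2 (total 24).

Blue=2; Green=3; Violet=4; Teal=7; Silver=4; Gold=2; Red=2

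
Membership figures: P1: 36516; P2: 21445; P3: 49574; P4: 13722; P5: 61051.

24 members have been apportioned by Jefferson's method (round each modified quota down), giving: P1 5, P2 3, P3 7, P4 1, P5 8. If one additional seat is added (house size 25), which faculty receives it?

Priority for the next seat is population ÷ (current seats + 1).
Priorities: P1 6086.000, P2 5361.250, P3 6196.750, P4 6861.000, P5 6783.444.
Highest priority: P4.

P4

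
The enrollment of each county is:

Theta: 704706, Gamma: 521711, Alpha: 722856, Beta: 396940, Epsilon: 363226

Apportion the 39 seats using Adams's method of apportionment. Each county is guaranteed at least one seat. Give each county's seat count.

Theta 10, Gamma 8, Alpha 10, Beta 6, Epsilon 5

Standard divisor 2709439/39 ≈ 69472.795; standard quotas: Theta 10.144, Gamma 7.510, Alpha 10.405, Beta 5.714, Epsilon 5.228.
Rounding up gives 11, 8, 11, 6, 6 = 42 seats, so the divisor must be adjusted.
With modified divisor 73600: modified quotas Theta 9.575, Gamma 7.088, Alpha 9.821, Beta 5.393, Epsilon 4.935.
Rounding up: Theta 10, Gamma 8, Alpha 10, Beta 6, Epsilon 5 (total 39).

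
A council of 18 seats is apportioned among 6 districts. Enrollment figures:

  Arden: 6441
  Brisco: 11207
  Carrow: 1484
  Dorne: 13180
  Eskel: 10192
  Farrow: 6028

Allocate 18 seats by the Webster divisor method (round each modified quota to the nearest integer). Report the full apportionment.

Standard divisor 48532/18 ≈ 2696.222; standard quotas: Arden 2.389, Brisco 4.157, Carrow 0.550, Dorne 4.888, Eskel 3.780, Farrow 2.236.
Rounding to the nearest integer gives Arden 2, Brisco 4, Carrow 1, Dorne 5, Eskel 4, Farrow 2 — total 18, matching the house size, so no adjustment is needed.

Arden 2, Brisco 4, Carrow 1, Dorne 5, Eskel 4, Farrow 2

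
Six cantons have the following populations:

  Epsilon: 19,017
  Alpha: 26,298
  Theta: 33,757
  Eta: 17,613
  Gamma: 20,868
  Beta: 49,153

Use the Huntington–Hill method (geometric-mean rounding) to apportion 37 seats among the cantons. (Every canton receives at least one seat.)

Epsilon=4; Alpha=6; Theta=7; Eta=4; Gamma=5; Beta=11

With divisor 4589: modified quotas Epsilon 4.144, Alpha 5.731, Theta 7.356, Eta 3.838, Gamma 4.547, Beta 10.711.
Geometric-mean thresholds: Epsilon √(4·5)=4.472, Alpha √(5·6)=5.477, Theta √(7·8)=7.483, Eta √(3·4)=3.464, Gamma √(4·5)=4.472, Beta √(10·11)=10.488.
Each quota rounded against its threshold gives Epsilon 4, Alpha 6, Theta 7, Eta 4, Gamma 5, Beta 11 (total 37).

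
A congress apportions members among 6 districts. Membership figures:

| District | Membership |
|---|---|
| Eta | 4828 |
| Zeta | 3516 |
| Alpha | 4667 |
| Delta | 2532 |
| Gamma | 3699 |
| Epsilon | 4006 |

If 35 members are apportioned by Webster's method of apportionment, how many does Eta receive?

7

Standard divisor 23248/35 ≈ 664.229; standard quotas: Eta 7.269, Zeta 5.293, Alpha 7.026, Delta 3.812, Gamma 5.569, Epsilon 6.031.
Rounding to the nearest integer gives Eta 7, Zeta 5, Alpha 7, Delta 4, Gamma 6, Epsilon 6 — total 35, matching the house size, so no adjustment is needed.
Eta receives 7.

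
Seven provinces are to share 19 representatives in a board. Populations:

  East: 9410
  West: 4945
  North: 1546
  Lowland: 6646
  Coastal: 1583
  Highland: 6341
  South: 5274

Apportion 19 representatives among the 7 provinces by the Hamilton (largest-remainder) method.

East 5, West 3, North 1, Lowland 3, Coastal 1, Highland 3, South 3

Standard divisor: 35745 ÷ 19 ≈ 1881.316.
Standard quotas: East 5.0018, West 2.6285, North 0.8218, Lowland 3.5326, Coastal 0.8414, Highland 3.3705, South 2.8034.
Lower quotas: East 5, West 2, North 0, Lowland 3, Coastal 0, Highland 3, South 2 (sum 15, leaving 4 seats).
Remainders in descending order: Coastal 0.8414, North 0.8218, South 0.8034, West 0.6285, Lowland 0.5326, Highland 0.3705, East 0.0018.
The surplus seats go to Coastal, North, South, West.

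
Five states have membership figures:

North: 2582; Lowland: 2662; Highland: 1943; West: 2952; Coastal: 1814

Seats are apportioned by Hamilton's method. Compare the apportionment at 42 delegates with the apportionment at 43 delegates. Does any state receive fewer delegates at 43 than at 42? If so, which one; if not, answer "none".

Coastal

At 42 seats: North 9, Lowland 9, Highland 7, West 10, Coastal 7.
At 43 seats: North 9, Lowland 10, Highland 7, West 11, Coastal 6.
Coastal drops from 7 to 6.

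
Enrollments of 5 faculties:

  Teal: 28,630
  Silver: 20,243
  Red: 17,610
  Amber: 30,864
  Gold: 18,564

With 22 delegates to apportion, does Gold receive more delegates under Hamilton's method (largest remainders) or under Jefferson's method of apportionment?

Hamilton: Teal 5, Silver 4, Red 3, Amber 6, Gold 4.
Jefferson: Teal 6, Silver 4, Red 3, Amber 6, Gold 3.
Gold gets 4 under Hamilton and 3 under Jefferson.

Hamilton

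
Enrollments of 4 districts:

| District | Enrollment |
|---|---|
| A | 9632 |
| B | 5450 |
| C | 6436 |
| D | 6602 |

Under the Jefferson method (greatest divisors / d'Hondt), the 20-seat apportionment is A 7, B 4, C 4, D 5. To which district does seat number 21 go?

C

Priority for the next seat is population ÷ (current seats + 1).
Priorities: A 1204.000, B 1090.000, C 1287.200, D 1100.333.
Highest priority: C.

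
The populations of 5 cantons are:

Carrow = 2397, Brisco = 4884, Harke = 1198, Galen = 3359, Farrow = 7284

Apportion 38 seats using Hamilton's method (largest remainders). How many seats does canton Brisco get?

Total 19122; standard divisor 19122/38 ≈ 503.211.
Standard quotas: Carrow 4.7634, Brisco 9.7057, Harke 2.3807, Galen 6.6751, Farrow 14.4751.
Lower quotas: Carrow 4, Brisco 9, Harke 2, Galen 6, Farrow 14 (sum 35, leaving 3 seats).
Remainders in descending order: Carrow 0.7634, Brisco 0.7057, Galen 0.6751, Farrow 0.4751, Harke 0.3807.
The surplus seats go to Carrow, Brisco, Galen.
Brisco receives 10.

10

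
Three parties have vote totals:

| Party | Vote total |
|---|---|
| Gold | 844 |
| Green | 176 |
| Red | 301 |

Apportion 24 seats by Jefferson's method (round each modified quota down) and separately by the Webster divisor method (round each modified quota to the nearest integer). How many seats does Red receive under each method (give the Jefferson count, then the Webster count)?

Jefferson: Gold 16, Green 3, Red 5.
Webster: Gold 15, Green 3, Red 6.
Red gets 5 under Jefferson and 6 under Webster.

5 and 6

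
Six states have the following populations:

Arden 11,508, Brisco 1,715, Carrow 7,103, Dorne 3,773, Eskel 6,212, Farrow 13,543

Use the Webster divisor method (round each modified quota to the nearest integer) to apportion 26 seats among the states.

Standard divisor 43854/26 ≈ 1686.692; standard quotas: Arden 6.823, Brisco 1.017, Carrow 4.211, Dorne 2.237, Eskel 3.683, Farrow 8.029.
Rounding to the nearest integer gives Arden 7, Brisco 1, Carrow 4, Dorne 2, Eskel 4, Farrow 8 — total 26, matching the house size, so no adjustment is needed.

Arden: 7, Brisco: 1, Carrow: 4, Dorne: 2, Eskel: 4, Farrow: 8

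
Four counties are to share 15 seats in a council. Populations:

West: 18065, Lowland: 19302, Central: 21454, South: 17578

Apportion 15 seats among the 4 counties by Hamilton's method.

West 4, Lowland 4, Central 4, South 3

Total 76399; standard divisor 76399/15 ≈ 5093.267.
Standard quotas: West 3.5468, Lowland 3.7897, Central 4.2122, South 3.4512.
Lower quotas: West 3, Lowland 3, Central 4, South 3 (sum 13, leaving 2 seats).
Remainders in descending order: Lowland 0.7897, West 0.5468, South 0.4512, Central 0.2122.
The surplus seats go to Lowland, West.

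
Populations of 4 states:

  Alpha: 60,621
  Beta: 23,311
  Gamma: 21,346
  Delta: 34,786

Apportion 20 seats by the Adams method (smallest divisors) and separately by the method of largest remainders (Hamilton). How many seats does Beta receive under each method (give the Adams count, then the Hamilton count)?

4 and 3

Adams: Alpha 8, Beta 4, Gamma 3, Delta 5.
Hamilton: Alpha 9, Beta 3, Gamma 3, Delta 5.
Beta gets 4 under Adams and 3 under Hamilton.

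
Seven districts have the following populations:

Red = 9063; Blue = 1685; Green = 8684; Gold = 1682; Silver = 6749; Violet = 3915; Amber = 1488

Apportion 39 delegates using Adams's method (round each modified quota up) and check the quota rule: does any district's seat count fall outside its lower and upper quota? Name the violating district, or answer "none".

none

Standard quotas: Red 10.625, Blue 1.975, Green 10.181, Gold 1.972, Silver 7.912, Violet 4.590, Amber 1.744.
Adams allocation: Red 10, Blue 2, Green 10, Gold 2, Silver 8, Violet 5, Amber 2.
Every allocation lies between the lower and upper quota.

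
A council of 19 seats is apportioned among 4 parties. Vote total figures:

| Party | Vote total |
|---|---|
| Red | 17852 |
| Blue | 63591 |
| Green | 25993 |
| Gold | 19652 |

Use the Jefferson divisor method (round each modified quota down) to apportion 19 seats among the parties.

Red: 2, Blue: 10, Green: 4, Gold: 3

Standard divisor 127088/19 ≈ 6688.842; standard quotas: Red 2.669, Blue 9.507, Green 3.886, Gold 2.938.
Rounding down gives 2, 9, 3, 2 = 16 seats, so the divisor must be adjusted.
With modified divisor 6200: modified quotas Red 2.879, Blue 10.257, Green 4.192, Gold 3.170.
Rounding down: Red 2, Blue 10, Green 4, Gold 3 (total 19).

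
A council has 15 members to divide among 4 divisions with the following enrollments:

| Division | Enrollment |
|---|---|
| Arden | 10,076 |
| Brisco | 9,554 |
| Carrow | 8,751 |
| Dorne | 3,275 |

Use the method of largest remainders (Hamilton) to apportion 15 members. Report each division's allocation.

Total 31656; standard divisor 31656/15 ≈ 2110.4.
Standard quotas: Arden 4.7745, Brisco 4.5271, Carrow 4.1466, Dorne 1.5518.
Lower quotas: Arden 4, Brisco 4, Carrow 4, Dorne 1 (sum 13, leaving 2 seats).
Remainders in descending order: Arden 0.7745, Dorne 0.5518, Brisco 0.5271, Carrow 0.1466.
Largest remainders: Arden, Dorne receive the extra seats.

Arden 5, Brisco 4, Carrow 4, Dorne 2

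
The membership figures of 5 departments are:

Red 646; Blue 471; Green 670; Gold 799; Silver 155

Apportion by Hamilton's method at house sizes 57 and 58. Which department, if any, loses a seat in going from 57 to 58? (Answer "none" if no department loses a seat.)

none

At 57 seats: Red 13, Blue 10, Green 14, Gold 17, Silver 3.
At 58 seats: Red 14, Blue 10, Green 14, Gold 17, Silver 3.
No department's allocation decreased.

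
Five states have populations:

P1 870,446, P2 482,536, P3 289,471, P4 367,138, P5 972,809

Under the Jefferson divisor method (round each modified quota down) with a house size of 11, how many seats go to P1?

3

Standard divisor 2982400/11 ≈ 271127.273; standard quotas: P1 3.210, P2 1.780, P3 1.068, P4 1.354, P5 3.588.
Rounding down gives 3, 1, 1, 1, 3 = 9 seats, so the divisor must be adjusted.
With modified divisor 229400: modified quotas P1 3.794, P2 2.103, P3 1.262, P4 1.600, P5 4.241.
Rounding down: P1 3, P2 2, P3 1, P4 1, P5 4 (total 11).
P1 receives 3.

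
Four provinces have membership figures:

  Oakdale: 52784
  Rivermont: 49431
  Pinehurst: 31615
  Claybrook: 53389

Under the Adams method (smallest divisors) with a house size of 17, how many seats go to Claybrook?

Standard divisor 187219/17 ≈ 11012.882; standard quotas: Oakdale 4.793, Rivermont 4.488, Pinehurst 2.871, Claybrook 4.848.
Rounding up gives 5, 5, 3, 5 = 18 seats, so the divisor must be adjusted.
With modified divisor 12800: modified quotas Oakdale 4.124, Rivermont 3.862, Pinehurst 2.470, Claybrook 4.171.
Rounding up: Oakdale 5, Rivermont 4, Pinehurst 3, Claybrook 5 (total 17).
Claybrook receives 5.

5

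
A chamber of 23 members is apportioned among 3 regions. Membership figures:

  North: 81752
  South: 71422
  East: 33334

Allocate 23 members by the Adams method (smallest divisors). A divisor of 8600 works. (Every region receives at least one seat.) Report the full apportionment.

North=10; South=9; East=4

With modified divisor 8600: modified quotas North 9.506, South 8.305, East 3.876.
Rounding up: North 10, South 9, East 4 (total 23).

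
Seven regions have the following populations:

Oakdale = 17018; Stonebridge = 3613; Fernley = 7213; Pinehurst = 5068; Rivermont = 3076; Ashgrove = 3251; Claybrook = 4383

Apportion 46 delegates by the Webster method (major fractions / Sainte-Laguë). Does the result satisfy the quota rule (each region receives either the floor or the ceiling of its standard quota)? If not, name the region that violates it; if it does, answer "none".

none

Standard quotas: Oakdale 17.946, Stonebridge 3.810, Fernley 7.606, Pinehurst 5.344, Rivermont 3.244, Ashgrove 3.428, Claybrook 4.622.
Webster allocation: Oakdale 18, Stonebridge 4, Fernley 8, Pinehurst 5, Rivermont 3, Ashgrove 3, Claybrook 5.
Every allocation lies between the lower and upper quota.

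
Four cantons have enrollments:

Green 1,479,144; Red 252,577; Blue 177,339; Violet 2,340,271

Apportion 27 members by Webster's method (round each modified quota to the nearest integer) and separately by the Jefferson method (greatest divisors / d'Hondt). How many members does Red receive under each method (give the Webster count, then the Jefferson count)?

2 and 1

Webster: Green 9, Red 2, Blue 1, Violet 15.
Jefferson: Green 10, Red 1, Blue 1, Violet 15.
Red gets 2 under Webster and 1 under Jefferson.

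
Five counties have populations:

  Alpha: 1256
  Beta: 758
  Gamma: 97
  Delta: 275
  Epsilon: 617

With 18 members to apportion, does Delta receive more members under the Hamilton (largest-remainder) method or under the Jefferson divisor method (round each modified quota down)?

Hamilton

Hamilton: Alpha 7, Beta 4, Gamma 1, Delta 2, Epsilon 4.
Jefferson: Alpha 8, Beta 5, Gamma 0, Delta 1, Epsilon 4.
Delta gets 2 under Hamilton and 1 under Jefferson.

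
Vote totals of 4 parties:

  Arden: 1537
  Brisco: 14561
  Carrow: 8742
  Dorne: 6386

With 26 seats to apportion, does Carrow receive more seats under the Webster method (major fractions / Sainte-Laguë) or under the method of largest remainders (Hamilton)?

Webster: Arden 1, Brisco 12, Carrow 8, Dorne 5.
Hamilton: Arden 1, Brisco 12, Carrow 7, Dorne 6.
Carrow gets 8 under Webster and 7 under Hamilton.

Webster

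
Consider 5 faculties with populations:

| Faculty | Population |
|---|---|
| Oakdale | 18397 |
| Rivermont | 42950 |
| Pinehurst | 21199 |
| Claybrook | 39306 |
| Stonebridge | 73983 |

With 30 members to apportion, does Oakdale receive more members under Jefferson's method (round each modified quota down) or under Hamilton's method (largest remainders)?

Hamilton

Jefferson: Oakdale 2, Rivermont 7, Pinehurst 3, Claybrook 6, Stonebridge 12.
Hamilton: Oakdale 3, Rivermont 7, Pinehurst 3, Claybrook 6, Stonebridge 11.
Oakdale gets 2 under Jefferson and 3 under Hamilton.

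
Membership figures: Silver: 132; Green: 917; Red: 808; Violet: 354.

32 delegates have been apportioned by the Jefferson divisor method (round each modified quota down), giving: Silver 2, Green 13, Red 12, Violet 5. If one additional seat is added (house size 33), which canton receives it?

Green

Priority for the next seat is population ÷ (current seats + 1).
Priorities: Silver 44.000, Green 65.500, Red 62.154, Violet 59.000.
Highest priority: Green.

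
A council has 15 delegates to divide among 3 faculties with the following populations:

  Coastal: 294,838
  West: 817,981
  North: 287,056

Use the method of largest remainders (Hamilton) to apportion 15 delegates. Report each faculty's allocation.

Standard divisor: 1399875 ÷ 15 = 93325.
Standard quotas: Coastal 3.1593, West 8.7649, North 3.0759.
Lower quotas: Coastal 3, West 8, North 3 (sum 14, leaving 1 seat).
Remainders in descending order: West 0.7649, Coastal 0.1593, North 0.0759.
The surplus seat goes to West.

Coastal=3; West=9; North=3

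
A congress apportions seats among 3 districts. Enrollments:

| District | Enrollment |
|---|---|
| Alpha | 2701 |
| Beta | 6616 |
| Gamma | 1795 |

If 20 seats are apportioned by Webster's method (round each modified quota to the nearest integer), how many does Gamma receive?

Standard divisor 11112/20 ≈ 555.6; standard quotas: Alpha 4.861, Beta 11.908, Gamma 3.231.
Rounding to the nearest integer gives Alpha 5, Beta 12, Gamma 3 — total 20, matching the house size, so no adjustment is needed.
Gamma receives 3.

3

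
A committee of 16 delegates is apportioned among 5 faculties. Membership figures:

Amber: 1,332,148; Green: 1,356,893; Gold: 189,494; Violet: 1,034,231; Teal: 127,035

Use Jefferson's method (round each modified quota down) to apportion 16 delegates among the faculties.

Amber: 6, Green: 6, Gold: 0, Violet: 4, Teal: 0

Standard divisor 4039801/16 ≈ 252487.562; standard quotas: Amber 5.276, Green 5.374, Gold 0.751, Violet 4.096, Teal 0.503.
Rounding down gives 5, 5, 0, 4, 0 = 14 seats, so the divisor must be adjusted.
With modified divisor 214400: modified quotas Amber 6.213, Green 6.329, Gold 0.884, Violet 4.824, Teal 0.593.
Rounding down: Amber 6, Green 6, Gold 0, Violet 4, Teal 0 (total 16).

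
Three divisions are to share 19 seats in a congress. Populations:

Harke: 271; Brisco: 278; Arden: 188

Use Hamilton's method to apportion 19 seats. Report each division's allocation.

Harke 7, Brisco 7, Arden 5

The standard divisor is 737/19 ≈ 38.789.
Standard quotas: Harke 6.986, Brisco 7.167, Arden 4.847.
Lower quotas: Harke 6, Brisco 7, Arden 4 (sum 17, leaving 2 seats).
Remainders in descending order: Harke 0.986, Arden 0.847, Brisco 0.167.
The surplus seats go to Harke, Arden.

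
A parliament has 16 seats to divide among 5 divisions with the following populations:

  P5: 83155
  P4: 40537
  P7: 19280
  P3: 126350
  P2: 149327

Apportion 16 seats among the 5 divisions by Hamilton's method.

Total 418649; standard divisor 418649/16 ≈ 26165.562.
Standard quotas: P5 3.1780, P4 1.5493, P7 0.7368, P3 4.8289, P2 5.7070.
Lower quotas: P5 3, P4 1, P7 0, P3 4, P2 5 (sum 13, leaving 3 seats).
Remainders in descending order: P3 0.8289, P7 0.7368, P2 0.7070, P4 0.5493, P5 0.1780.
Largest remainders: P3, P7, P2 receive the extra seats.

P5 3, P4 1, P7 1, P3 5, P2 6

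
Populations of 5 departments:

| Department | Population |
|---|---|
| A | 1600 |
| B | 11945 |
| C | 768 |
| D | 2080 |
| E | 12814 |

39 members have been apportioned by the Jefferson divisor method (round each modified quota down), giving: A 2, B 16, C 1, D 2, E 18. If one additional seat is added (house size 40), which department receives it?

Priority for the next seat is population ÷ (current seats + 1).
Priorities: A 533.333, B 702.647, C 384.000, D 693.333, E 674.421.
Highest priority: B.

B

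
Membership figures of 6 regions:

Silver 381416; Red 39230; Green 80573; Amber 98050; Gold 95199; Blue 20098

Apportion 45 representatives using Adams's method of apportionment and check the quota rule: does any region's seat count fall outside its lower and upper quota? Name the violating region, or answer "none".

Silver

Standard quotas: Silver 24.020, Red 2.471, Green 5.074, Amber 6.175, Gold 5.995, Blue 1.266.
Adams allocation: Silver 23, Red 3, Green 5, Amber 6, Gold 6, Blue 2.
Silver has quota 24.020 (lower 24, upper 25) but receives 23 — outside the quota interval.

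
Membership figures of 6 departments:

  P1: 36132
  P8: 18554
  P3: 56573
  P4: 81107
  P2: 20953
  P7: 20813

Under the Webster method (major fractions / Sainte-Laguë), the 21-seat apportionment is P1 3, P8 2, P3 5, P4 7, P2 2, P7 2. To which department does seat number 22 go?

P4

Priority for the next seat is population ÷ (current seats + 0.5).
Priorities: P1 10323.429, P8 7421.600, P3 10286.000, P4 10814.267, P2 8381.200, P7 8325.200.
Highest priority: P4.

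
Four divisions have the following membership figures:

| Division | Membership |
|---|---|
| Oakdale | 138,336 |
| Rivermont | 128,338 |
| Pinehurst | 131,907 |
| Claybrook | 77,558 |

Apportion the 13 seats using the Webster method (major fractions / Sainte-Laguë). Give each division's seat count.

Standard divisor 476139/13 ≈ 36626.077; standard quotas: Oakdale 3.777, Rivermont 3.504, Pinehurst 3.601, Claybrook 2.118.
Rounding to the nearest integer gives 4, 4, 4, 2 = 14 seats, so the divisor must be adjusted.
With modified divisor 37200: modified quotas Oakdale 3.719, Rivermont 3.450, Pinehurst 3.546, Claybrook 2.085.
Rounding to the nearest integer: Oakdale 4, Rivermont 3, Pinehurst 4, Claybrook 2 (total 13).

Oakdale=4, Rivermont=3, Pinehurst=4, Claybrook=2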